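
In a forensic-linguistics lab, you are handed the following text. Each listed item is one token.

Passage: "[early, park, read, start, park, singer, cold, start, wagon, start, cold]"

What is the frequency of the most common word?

3

Frequencies: start:3, park:2, cold:2, early:1, read:1, singer:1, wagon:1
Most common: 'start' with frequency 3.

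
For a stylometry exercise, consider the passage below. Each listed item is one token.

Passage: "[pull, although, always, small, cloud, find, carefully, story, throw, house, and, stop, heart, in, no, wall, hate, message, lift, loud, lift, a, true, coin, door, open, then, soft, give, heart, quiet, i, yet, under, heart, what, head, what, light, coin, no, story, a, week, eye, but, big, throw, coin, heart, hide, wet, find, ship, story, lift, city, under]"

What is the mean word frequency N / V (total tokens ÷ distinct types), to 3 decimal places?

1.349

N = 58 tokens, V = 43 types.
Mean frequency = N / V = 58 / 43 = 1.349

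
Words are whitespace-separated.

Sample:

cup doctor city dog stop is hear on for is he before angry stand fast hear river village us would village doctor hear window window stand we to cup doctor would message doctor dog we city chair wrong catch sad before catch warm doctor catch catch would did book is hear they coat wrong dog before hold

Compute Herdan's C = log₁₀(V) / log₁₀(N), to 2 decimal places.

N = 57, V = 32.
log₁₀(V) = 1.505150, log₁₀(N) = 1.755875
C = 1.505150 / 1.755875 = 0.86

0.86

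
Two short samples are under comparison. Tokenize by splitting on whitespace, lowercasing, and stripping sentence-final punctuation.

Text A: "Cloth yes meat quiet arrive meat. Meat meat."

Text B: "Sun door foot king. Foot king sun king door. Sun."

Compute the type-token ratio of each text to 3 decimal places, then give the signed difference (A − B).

0.225

TTR(A) = 5/8 = 0.625
TTR(B) = 4/10 = 0.400
Difference = 0.625 − 0.400 = 0.225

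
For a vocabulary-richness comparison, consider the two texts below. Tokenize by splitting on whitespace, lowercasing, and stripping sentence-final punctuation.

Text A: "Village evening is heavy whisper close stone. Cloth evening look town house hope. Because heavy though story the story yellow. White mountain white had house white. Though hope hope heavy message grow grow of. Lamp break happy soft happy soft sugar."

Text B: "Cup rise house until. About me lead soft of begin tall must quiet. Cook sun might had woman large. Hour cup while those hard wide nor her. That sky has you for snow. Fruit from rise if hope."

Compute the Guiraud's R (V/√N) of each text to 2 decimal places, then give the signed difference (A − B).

A: V=28, N=41, R=4.37
B: V=36, N=38, R=5.84
Difference = 4.37 − 5.84 = -1.47

-1.47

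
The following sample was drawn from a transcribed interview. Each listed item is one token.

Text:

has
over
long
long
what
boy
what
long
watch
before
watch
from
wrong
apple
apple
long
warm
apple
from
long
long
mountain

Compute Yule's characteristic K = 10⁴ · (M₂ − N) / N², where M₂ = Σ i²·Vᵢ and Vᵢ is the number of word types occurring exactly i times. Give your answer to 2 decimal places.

867.77

Frequencies: long:6, apple:3, what:2, watch:2, from:2, has:1, over:1, boy:1, before:1, wrong:1, warm:1, mountain:1
N = 22. Frequency spectrum: V_1=7, V_2=3, V_3=1, V_6=1
M₂ = 1²·7 + 2²·3 + 3²·1 + 6²·1 = 64
K = 10000 × (64 − 22) / 22² = 867.77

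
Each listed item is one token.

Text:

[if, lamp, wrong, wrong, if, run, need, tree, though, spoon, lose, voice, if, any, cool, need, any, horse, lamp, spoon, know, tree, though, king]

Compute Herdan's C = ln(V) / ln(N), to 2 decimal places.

0.85

N = 24, V = 15.
ln(V) = 2.708050, ln(N) = 3.178054
C = 2.708050 / 3.178054 = 0.85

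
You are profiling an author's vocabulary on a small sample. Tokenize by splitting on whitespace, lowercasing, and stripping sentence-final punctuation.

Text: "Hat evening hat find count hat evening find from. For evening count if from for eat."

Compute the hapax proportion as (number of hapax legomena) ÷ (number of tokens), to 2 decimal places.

0.13

Frequencies: hat:3, evening:3, find:2, count:2, from:2, for:2, if:1, eat:1
Hapax count = 2; token count = 16.
Ratio = 2 / 16 = 0.13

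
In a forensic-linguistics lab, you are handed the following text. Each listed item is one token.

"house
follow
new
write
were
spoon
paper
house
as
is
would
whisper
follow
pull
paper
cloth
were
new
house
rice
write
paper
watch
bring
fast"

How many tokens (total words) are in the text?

Tokens: house, follow, new, write, were, spoon, paper, house, as, is, would, whisper, follow, pull, paper, cloth, were, new, house, rice, write, paper, watch, bring, fast
N = 25

25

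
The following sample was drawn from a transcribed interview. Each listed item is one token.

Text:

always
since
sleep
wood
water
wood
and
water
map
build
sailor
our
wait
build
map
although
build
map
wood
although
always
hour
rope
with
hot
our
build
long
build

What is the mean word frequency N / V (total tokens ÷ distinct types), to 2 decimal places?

1.71

N = 29 tokens, V = 17 types.
Mean frequency = N / V = 29 / 17 = 1.71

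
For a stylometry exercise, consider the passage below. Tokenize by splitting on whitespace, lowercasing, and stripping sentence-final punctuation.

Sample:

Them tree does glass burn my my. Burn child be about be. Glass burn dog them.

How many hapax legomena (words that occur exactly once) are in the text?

Frequencies: burn:3, them:2, glass:2, my:2, be:2, tree:1, does:1, child:1, about:1, dog:1
Hapax (freq=1): about, child, does, dog, tree

5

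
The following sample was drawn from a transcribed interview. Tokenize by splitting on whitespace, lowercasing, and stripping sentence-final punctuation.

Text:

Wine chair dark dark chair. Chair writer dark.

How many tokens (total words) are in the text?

Tokens: wine, chair, dark, dark, chair, chair, writer, dark
N = 8

8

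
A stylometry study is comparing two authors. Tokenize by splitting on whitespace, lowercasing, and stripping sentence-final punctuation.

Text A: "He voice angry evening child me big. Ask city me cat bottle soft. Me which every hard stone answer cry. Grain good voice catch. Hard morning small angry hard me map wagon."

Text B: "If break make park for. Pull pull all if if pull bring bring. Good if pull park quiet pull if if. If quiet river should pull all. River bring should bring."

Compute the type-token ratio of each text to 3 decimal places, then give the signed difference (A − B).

TTR(A) = 25/32 = 0.781
TTR(B) = 12/31 = 0.387
Difference = 0.781 − 0.387 = 0.394

0.394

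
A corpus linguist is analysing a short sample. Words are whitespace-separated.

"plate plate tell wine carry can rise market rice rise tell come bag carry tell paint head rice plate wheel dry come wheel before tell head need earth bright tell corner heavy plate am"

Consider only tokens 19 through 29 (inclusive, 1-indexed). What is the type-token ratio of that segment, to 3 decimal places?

Segment tokens 19–29: plate, wheel, dry, come, wheel, before, tell, head, need, earth, bright
Segment N = 11, segment V = 10.
TTR = 10 / 11 = 0.909

0.909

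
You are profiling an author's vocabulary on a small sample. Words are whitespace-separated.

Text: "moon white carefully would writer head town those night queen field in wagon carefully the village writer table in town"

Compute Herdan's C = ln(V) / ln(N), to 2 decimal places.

0.93

N = 20, V = 16.
ln(V) = 2.772589, ln(N) = 2.995732
C = 2.772589 / 2.995732 = 0.93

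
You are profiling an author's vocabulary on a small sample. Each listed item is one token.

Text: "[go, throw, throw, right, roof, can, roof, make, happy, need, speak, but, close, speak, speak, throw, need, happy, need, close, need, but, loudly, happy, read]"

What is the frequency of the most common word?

4

Frequencies: need:4, throw:3, happy:3, speak:3, roof:2, but:2, close:2, go:1, right:1, can:1, make:1, loudly:1, read:1
Most common: 'need' with frequency 4.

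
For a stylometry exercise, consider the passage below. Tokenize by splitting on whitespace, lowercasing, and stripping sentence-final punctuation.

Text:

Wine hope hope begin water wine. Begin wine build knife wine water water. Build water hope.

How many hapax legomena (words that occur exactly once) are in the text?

Frequencies: wine:4, water:4, hope:3, begin:2, build:2, knife:1
Hapax (freq=1): knife

1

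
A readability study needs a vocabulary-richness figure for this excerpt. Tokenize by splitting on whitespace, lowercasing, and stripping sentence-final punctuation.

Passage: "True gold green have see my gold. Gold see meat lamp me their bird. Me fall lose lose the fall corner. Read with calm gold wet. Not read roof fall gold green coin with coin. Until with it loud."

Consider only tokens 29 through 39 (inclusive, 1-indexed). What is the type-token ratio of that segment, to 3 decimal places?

Segment tokens 29–39: roof, fall, gold, green, coin, with, coin, until, with, it, loud
Segment N = 11, segment V = 9.
TTR = 9 / 11 = 0.818

0.818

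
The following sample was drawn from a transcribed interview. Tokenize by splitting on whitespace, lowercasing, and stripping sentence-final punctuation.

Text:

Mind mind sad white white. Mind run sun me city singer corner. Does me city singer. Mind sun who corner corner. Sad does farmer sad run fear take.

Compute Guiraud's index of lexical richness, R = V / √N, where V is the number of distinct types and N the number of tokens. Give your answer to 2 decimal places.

N = 28, V = 14.
√N = 5.291503
R = 14 / 5.291503 = 2.65

2.65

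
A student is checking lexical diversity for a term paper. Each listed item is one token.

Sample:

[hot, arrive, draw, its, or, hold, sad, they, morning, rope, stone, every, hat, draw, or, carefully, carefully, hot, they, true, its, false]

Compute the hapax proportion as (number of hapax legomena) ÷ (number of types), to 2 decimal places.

Frequencies: hot:2, draw:2, its:2, or:2, they:2, carefully:2, arrive:1, hold:1, sad:1, morning:1, rope:1, stone:1, every:1, hat:1, true:1, false:1
Hapax count = 10; type count = 16.
Ratio = 10 / 16 = 0.63

0.63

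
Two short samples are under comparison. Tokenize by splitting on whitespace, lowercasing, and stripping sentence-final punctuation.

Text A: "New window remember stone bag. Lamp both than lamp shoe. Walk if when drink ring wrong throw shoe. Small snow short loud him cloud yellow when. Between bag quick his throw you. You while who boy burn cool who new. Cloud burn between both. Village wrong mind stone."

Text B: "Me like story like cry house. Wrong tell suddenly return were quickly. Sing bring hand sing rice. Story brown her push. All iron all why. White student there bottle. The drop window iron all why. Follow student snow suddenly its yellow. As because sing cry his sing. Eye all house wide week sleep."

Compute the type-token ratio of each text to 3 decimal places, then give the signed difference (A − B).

-0.028

TTR(A) = 34/48 = 0.708
TTR(B) = 39/53 = 0.736
Difference = 0.708 − 0.736 = -0.028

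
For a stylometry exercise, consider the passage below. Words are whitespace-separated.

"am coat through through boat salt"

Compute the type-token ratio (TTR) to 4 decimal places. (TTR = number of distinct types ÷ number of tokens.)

0.8333

N = 6 tokens, V = 5 types.
TTR = V / N = 5 / 6 = 0.8333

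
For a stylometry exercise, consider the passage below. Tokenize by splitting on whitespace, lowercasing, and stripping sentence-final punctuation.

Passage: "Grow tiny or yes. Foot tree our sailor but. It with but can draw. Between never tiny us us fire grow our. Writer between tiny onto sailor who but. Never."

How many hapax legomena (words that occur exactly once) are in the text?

Frequencies: tiny:3, but:3, grow:2, our:2, sailor:2, between:2, never:2, us:2, or:1, yes:1, foot:1, tree:1, it:1, with:1, can:1, draw:1, fire:1, writer:1, onto:1, who:1
Hapax (freq=1): can, draw, fire, foot, it, onto, or, tree, who, with, writer, yes

12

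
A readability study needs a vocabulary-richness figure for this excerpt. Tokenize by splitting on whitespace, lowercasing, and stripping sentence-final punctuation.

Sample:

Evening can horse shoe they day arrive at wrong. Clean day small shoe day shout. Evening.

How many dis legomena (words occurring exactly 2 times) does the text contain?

2

Frequencies: day:3, evening:2, shoe:2, can:1, horse:1, they:1, arrive:1, at:1, wrong:1, clean:1, small:1, shout:1
Words with frequency 2: evening, shoe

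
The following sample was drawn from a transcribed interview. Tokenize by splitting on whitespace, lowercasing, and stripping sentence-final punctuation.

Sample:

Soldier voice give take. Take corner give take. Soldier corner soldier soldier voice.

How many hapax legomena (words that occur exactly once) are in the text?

Frequencies: soldier:4, take:3, voice:2, give:2, corner:2
Hapax (freq=1): (none)

0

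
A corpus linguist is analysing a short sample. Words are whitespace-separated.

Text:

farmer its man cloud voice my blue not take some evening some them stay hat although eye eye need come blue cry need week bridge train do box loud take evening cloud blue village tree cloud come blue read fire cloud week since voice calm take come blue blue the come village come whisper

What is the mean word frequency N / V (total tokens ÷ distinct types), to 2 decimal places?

N = 54 tokens, V = 33 types.
Mean frequency = N / V = 54 / 33 = 1.64

1.64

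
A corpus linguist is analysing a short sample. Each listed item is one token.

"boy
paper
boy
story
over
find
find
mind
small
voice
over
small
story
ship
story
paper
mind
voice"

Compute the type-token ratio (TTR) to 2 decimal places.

N = 18 tokens, V = 9 types.
TTR = V / N = 9 / 18 = 0.50

0.50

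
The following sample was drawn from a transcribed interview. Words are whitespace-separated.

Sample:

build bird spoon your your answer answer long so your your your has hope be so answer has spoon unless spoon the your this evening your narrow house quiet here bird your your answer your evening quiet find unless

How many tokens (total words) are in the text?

Tokens: build, bird, spoon, your, your, answer, answer, long, so, your, your, your, has, hope, be, so, answer, has, spoon, unless, spoon, the, your, this, evening, your, narrow, house, quiet, here, bird, your, your, answer, your, evening, quiet, find, unless
N = 39

39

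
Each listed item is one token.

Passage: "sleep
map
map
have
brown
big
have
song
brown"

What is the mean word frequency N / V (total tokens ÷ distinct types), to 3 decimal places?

N = 9 tokens, V = 6 types.
Mean frequency = N / V = 9 / 6 = 1.500

1.500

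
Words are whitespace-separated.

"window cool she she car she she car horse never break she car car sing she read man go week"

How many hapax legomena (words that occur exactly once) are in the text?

10

Frequencies: she:6, car:4, window:1, cool:1, horse:1, never:1, break:1, sing:1, read:1, man:1, go:1, week:1
Hapax (freq=1): break, cool, go, horse, man, never, read, sing, week, window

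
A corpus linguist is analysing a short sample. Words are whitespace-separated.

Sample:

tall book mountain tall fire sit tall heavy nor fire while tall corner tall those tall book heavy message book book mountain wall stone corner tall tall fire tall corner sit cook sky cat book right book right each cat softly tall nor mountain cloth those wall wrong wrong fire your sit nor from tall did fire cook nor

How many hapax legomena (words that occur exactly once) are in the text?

Frequencies: tall:11, book:6, fire:5, nor:4, mountain:3, sit:3, corner:3, heavy:2, those:2, wall:2, cook:2, cat:2, right:2, wrong:2, while:1, message:1, stone:1, sky:1, each:1, softly:1, … (4 more, each freq 1)
Hapax (freq=1): cloth, did, each, from, message, sky, softly, stone, while, your

10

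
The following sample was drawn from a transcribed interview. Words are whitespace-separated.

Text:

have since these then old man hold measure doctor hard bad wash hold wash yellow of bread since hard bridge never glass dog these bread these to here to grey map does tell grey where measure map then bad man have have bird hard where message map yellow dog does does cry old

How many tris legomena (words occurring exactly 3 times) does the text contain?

Frequencies: have:3, these:3, hard:3, map:3, does:3, since:2, then:2, old:2, man:2, hold:2, measure:2, bad:2, wash:2, yellow:2, bread:2, dog:2, to:2, grey:2, where:2, doctor:1, … (9 more, each freq 1)
Words with frequency 3: does, hard, have, map, these

5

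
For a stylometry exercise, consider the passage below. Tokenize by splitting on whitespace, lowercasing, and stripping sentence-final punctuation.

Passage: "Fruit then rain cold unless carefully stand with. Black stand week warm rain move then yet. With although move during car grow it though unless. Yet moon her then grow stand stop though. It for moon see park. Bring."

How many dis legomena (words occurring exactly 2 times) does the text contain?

Frequencies: then:3, stand:3, rain:2, unless:2, with:2, move:2, yet:2, grow:2, it:2, though:2, moon:2, fruit:1, cold:1, carefully:1, black:1, week:1, warm:1, although:1, during:1, car:1, … (6 more, each freq 1)
Words with frequency 2: grow, it, moon, move, rain, though, unless, with, yet

9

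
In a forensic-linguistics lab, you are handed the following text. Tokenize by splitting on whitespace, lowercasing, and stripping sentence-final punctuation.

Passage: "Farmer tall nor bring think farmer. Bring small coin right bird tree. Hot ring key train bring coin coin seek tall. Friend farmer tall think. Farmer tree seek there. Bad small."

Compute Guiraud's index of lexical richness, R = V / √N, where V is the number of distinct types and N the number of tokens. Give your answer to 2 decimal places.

N = 31, V = 18.
√N = 5.567764
R = 18 / 5.567764 = 3.23

3.23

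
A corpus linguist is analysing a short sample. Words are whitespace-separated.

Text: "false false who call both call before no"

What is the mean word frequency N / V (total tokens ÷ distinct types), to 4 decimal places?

N = 8 tokens, V = 6 types.
Mean frequency = N / V = 8 / 6 = 1.3333

1.3333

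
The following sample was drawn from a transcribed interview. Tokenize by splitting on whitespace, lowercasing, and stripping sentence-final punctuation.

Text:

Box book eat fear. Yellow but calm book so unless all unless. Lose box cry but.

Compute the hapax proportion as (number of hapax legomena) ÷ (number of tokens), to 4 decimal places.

0.5000

Frequencies: box:2, book:2, but:2, unless:2, eat:1, fear:1, yellow:1, calm:1, so:1, all:1, lose:1, cry:1
Hapax count = 8; token count = 16.
Ratio = 8 / 16 = 0.5000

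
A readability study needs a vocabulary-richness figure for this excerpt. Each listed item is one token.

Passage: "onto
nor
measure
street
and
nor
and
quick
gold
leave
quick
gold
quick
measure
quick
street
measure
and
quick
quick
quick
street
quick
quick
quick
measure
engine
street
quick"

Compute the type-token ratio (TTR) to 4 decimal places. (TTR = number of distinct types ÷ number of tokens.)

N = 29 tokens, V = 9 types.
TTR = V / N = 9 / 29 = 0.3103

0.3103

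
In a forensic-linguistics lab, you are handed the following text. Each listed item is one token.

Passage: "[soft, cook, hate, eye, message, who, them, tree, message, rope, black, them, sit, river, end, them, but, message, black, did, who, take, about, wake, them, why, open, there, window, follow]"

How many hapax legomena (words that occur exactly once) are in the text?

19

Frequencies: them:4, message:3, who:2, black:2, soft:1, cook:1, hate:1, eye:1, tree:1, rope:1, sit:1, river:1, end:1, but:1, did:1, take:1, about:1, wake:1, why:1, open:1, … (3 more, each freq 1)
Hapax (freq=1): about, but, cook, did, end, eye, follow, hate, open, river, rope, sit, soft, take, there, tree, wake, why, window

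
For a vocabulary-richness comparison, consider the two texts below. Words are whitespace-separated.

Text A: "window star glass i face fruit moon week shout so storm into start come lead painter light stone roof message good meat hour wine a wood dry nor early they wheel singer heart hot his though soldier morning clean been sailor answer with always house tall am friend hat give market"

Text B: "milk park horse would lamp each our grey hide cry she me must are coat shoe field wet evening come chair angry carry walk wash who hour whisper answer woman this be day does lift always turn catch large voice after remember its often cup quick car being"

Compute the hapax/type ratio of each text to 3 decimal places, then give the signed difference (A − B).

A: hapax=51, V=51, ratio=1.000
B: hapax=48, V=48, ratio=1.000
Difference = 1.000 − 1.000 = 0.000

0.000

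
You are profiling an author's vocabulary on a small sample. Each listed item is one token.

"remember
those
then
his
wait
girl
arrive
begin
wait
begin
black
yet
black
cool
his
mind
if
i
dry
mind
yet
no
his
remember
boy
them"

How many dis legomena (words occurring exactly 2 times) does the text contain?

Frequencies: his:3, remember:2, wait:2, begin:2, black:2, yet:2, mind:2, those:1, then:1, girl:1, arrive:1, cool:1, if:1, i:1, dry:1, no:1, boy:1, them:1
Words with frequency 2: begin, black, mind, remember, wait, yet

6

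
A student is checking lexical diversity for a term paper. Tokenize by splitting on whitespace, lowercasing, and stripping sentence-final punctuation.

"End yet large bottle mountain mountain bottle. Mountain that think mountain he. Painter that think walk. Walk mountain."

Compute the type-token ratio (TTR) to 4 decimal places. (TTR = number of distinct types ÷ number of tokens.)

0.5556

N = 18 tokens, V = 10 types.
TTR = V / N = 10 / 18 = 0.5556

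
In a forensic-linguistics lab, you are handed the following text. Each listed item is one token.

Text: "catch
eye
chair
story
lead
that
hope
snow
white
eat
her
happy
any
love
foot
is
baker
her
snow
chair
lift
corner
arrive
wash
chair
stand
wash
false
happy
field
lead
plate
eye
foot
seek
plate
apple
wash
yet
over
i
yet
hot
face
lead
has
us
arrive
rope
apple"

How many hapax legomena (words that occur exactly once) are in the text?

Frequencies: chair:3, lead:3, wash:3, eye:2, snow:2, her:2, happy:2, foot:2, arrive:2, plate:2, apple:2, yet:2, catch:1, story:1, that:1, hope:1, white:1, eat:1, any:1, love:1, … (15 more, each freq 1)
Hapax (freq=1): any, baker, catch, corner, eat, face, false, field, has, hope, hot, i, is, lift, love, over, rope, seek, stand, story, that, us, white

23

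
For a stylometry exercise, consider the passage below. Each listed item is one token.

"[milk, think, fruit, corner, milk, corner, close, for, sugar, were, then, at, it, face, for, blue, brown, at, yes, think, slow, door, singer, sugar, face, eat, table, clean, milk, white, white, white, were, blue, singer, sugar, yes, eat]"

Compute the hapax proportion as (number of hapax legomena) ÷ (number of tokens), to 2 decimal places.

Frequencies: milk:3, sugar:3, white:3, think:2, corner:2, for:2, were:2, at:2, face:2, blue:2, yes:2, singer:2, eat:2, fruit:1, close:1, then:1, it:1, brown:1, slow:1, door:1, … (2 more, each freq 1)
Hapax count = 9; token count = 38.
Ratio = 9 / 38 = 0.24

0.24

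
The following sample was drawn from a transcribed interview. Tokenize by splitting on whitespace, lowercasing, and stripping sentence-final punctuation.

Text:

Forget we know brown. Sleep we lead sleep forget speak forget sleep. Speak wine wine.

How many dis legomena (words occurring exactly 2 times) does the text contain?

3

Frequencies: forget:3, sleep:3, we:2, speak:2, wine:2, know:1, brown:1, lead:1
Words with frequency 2: speak, we, wine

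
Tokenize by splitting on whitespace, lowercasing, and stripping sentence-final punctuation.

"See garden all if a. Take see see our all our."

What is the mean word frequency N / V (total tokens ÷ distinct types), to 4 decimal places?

N = 11 tokens, V = 7 types.
Mean frequency = N / V = 11 / 7 = 1.5714

1.5714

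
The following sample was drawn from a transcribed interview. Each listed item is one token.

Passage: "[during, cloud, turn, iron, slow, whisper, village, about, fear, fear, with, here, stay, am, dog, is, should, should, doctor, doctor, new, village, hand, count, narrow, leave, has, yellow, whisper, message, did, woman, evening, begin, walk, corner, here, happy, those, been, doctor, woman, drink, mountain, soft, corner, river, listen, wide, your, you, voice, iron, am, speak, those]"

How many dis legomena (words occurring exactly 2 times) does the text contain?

10

Frequencies: doctor:3, iron:2, whisper:2, village:2, fear:2, here:2, am:2, should:2, woman:2, corner:2, those:2, during:1, cloud:1, turn:1, slow:1, about:1, with:1, stay:1, dog:1, is:1, … (24 more, each freq 1)
Words with frequency 2: am, corner, fear, here, iron, should, those, village, whisper, woman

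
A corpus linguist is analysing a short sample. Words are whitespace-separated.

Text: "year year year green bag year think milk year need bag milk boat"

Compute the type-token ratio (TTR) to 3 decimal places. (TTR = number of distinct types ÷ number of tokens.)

0.538

N = 13 tokens, V = 7 types.
TTR = V / N = 7 / 13 = 0.538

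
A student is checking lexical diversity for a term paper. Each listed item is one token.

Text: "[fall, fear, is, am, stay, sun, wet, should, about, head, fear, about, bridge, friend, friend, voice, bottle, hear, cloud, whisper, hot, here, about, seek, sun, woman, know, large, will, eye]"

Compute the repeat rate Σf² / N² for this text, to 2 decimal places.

Frequencies: about:3, fear:2, sun:2, friend:2, fall:1, is:1, am:1, stay:1, wet:1, should:1, head:1, bridge:1, voice:1, bottle:1, hear:1, cloud:1, whisper:1, hot:1, here:1, seek:1, … (5 more, each freq 1)
Σf² = 42; N² = 900
Repeat rate = 42 / 900 = 0.05

0.05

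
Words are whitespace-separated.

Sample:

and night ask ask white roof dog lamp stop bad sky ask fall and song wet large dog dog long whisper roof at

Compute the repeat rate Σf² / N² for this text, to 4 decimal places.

0.0737

Frequencies: ask:3, dog:3, and:2, roof:2, night:1, white:1, lamp:1, stop:1, bad:1, sky:1, fall:1, song:1, wet:1, large:1, long:1, whisper:1, at:1
Σf² = 39; N² = 529
Repeat rate = 39 / 529 = 0.0737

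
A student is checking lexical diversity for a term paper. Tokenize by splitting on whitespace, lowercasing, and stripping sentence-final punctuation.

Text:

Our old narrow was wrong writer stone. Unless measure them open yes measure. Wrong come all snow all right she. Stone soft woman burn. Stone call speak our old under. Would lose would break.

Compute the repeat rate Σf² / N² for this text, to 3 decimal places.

Frequencies: stone:3, our:2, old:2, wrong:2, measure:2, all:2, would:2, narrow:1, was:1, writer:1, unless:1, them:1, open:1, yes:1, come:1, snow:1, right:1, she:1, soft:1, woman:1, … (6 more, each freq 1)
Σf² = 52; N² = 1156
Repeat rate = 52 / 1156 = 0.045

0.045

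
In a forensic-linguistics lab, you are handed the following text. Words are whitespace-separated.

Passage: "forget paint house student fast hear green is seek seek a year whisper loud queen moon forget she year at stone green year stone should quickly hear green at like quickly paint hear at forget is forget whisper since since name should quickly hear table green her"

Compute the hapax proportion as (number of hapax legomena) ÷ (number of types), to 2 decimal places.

Frequencies: forget:4, hear:4, green:4, year:3, at:3, quickly:3, paint:2, is:2, seek:2, whisper:2, stone:2, should:2, since:2, house:1, student:1, fast:1, a:1, loud:1, queen:1, moon:1, … (5 more, each freq 1)
Hapax count = 12; type count = 25.
Ratio = 12 / 25 = 0.48

0.48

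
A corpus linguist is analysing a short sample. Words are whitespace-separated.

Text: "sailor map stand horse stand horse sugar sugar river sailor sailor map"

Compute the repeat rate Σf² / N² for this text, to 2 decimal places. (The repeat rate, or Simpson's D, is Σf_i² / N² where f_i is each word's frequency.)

0.18

Frequencies: sailor:3, map:2, stand:2, horse:2, sugar:2, river:1
Σf² = 26; N² = 144
Repeat rate = 26 / 144 = 0.18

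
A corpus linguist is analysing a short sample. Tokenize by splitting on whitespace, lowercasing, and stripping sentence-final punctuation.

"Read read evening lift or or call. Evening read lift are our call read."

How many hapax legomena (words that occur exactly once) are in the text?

2

Frequencies: read:4, evening:2, lift:2, or:2, call:2, are:1, our:1
Hapax (freq=1): are, our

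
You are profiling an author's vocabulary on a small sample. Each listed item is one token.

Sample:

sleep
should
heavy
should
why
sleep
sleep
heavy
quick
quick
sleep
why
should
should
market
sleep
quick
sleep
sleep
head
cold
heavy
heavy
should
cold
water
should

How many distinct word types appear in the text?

9

Distinct types: {cold, head, heavy, market, quick, should, sleep, water, why}
V = 9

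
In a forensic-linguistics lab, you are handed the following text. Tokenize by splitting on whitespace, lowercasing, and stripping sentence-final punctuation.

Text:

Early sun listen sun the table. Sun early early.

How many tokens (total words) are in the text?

Tokens: early, sun, listen, sun, the, table, sun, early, early
N = 9

9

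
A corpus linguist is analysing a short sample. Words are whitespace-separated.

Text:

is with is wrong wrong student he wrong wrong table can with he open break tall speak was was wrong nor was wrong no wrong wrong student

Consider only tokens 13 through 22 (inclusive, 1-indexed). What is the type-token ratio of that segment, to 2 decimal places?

0.80

Segment tokens 13–22: he, open, break, tall, speak, was, was, wrong, nor, was
Segment N = 10, segment V = 8.
TTR = 8 / 10 = 0.80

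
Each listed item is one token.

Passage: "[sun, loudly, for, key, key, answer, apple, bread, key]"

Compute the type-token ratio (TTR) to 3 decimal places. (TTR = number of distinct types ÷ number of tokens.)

N = 9 tokens, V = 7 types.
TTR = V / N = 7 / 9 = 0.778

0.778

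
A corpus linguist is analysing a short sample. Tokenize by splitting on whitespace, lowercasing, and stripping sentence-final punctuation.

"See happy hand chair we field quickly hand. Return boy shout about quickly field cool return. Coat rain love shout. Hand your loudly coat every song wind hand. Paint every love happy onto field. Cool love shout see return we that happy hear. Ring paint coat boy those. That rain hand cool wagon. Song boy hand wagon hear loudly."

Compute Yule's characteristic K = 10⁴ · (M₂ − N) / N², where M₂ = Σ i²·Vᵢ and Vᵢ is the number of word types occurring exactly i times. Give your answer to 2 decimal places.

Frequencies: hand:6, happy:3, field:3, return:3, boy:3, shout:3, cool:3, coat:3, love:3, see:2, we:2, quickly:2, rain:2, loudly:2, every:2, song:2, paint:2, that:2, hear:2, wagon:2, … (7 more, each freq 1)
N = 59. Frequency spectrum: V_1=7, V_2=11, V_3=8, V_6=1
M₂ = 1²·7 + 2²·11 + 3²·8 + 6²·1 = 159
K = 10000 × (159 − 59) / 59² = 287.27

287.27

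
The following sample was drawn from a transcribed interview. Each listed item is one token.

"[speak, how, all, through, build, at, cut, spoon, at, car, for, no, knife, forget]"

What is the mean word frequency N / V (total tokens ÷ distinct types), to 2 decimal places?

N = 14 tokens, V = 13 types.
Mean frequency = N / V = 14 / 13 = 1.08

1.08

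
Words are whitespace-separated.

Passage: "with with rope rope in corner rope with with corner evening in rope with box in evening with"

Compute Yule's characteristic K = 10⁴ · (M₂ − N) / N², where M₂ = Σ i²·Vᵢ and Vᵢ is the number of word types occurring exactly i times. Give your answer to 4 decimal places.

Frequencies: with:6, rope:4, in:3, corner:2, evening:2, box:1
N = 18. Frequency spectrum: V_1=1, V_2=2, V_3=1, V_4=1, V_6=1
M₂ = 1²·1 + 2²·2 + 3²·1 + 4²·1 + 6²·1 = 70
K = 10000 × (70 − 18) / 18² = 1604.9383

1604.9383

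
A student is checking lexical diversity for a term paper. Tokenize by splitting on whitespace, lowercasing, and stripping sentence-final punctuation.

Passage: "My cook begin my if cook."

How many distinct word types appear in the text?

Distinct types: {begin, cook, if, my}
V = 4

4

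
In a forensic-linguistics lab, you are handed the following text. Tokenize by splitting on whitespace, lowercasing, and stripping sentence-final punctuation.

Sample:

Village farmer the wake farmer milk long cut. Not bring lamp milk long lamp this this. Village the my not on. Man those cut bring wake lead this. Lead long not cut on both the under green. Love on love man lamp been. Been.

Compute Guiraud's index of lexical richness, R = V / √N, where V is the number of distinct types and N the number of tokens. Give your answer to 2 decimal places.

N = 44, V = 21.
√N = 6.633250
R = 21 / 6.633250 = 3.17

3.17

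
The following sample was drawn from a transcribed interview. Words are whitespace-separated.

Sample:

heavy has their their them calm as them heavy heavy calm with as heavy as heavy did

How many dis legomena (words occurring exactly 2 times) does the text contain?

3

Frequencies: heavy:5, as:3, their:2, them:2, calm:2, has:1, with:1, did:1
Words with frequency 2: calm, their, them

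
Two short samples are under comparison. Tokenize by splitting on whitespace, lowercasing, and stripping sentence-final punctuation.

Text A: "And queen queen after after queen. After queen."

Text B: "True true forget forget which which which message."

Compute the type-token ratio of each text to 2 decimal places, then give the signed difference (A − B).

-0.12

TTR(A) = 3/8 = 0.38
TTR(B) = 4/8 = 0.50
Difference = 0.38 − 0.50 = -0.12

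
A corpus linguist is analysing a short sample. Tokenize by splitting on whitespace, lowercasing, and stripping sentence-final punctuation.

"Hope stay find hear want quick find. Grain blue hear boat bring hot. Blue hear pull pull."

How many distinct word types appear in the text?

Distinct types: {blue, boat, bring, find, grain, hear, hope, hot, pull, quick, stay, want}
V = 12

12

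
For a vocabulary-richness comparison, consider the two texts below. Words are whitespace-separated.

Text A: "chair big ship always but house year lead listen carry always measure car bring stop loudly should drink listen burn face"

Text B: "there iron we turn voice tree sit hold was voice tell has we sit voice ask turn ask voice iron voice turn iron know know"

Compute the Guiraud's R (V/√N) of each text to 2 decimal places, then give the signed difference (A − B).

A: V=19, N=21, R=4.15
B: V=13, N=25, R=2.60
Difference = 4.15 − 2.60 = 1.55

1.55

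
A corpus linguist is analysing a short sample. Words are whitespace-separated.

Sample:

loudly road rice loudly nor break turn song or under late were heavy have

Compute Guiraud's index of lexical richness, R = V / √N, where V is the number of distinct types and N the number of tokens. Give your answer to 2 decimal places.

N = 14, V = 13.
√N = 3.741657
R = 13 / 3.741657 = 3.47

3.47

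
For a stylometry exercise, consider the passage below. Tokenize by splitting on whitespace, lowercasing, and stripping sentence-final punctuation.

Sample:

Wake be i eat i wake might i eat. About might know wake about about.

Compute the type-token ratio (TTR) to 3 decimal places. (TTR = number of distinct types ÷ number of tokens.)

0.467

N = 15 tokens, V = 7 types.
TTR = V / N = 7 / 15 = 0.467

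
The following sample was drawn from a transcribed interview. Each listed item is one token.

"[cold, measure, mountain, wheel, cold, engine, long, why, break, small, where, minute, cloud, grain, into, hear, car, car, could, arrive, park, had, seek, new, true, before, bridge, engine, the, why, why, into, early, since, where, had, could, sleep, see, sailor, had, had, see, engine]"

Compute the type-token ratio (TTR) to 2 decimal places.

0.70

N = 44 tokens, V = 31 types.
TTR = V / N = 31 / 44 = 0.70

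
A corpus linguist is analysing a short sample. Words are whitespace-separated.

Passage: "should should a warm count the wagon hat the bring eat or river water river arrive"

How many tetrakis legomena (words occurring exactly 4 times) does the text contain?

0

Frequencies: should:2, the:2, river:2, a:1, warm:1, count:1, wagon:1, hat:1, bring:1, eat:1, or:1, water:1, arrive:1
Words with frequency 4: (none)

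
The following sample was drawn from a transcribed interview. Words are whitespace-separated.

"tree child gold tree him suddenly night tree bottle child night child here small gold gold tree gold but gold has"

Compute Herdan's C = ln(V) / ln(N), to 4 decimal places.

N = 21, V = 11.
ln(V) = 2.397895, ln(N) = 3.044522
C = 2.397895 / 3.044522 = 0.7876

0.7876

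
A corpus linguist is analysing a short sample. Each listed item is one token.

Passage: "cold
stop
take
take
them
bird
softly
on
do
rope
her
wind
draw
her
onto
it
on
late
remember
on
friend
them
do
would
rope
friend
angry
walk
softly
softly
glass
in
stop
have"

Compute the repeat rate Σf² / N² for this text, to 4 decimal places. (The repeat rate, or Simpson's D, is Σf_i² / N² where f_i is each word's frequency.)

0.0519

Frequencies: softly:3, on:3, stop:2, take:2, them:2, do:2, rope:2, her:2, friend:2, cold:1, bird:1, wind:1, draw:1, onto:1, it:1, late:1, remember:1, would:1, angry:1, walk:1, … (3 more, each freq 1)
Σf² = 60; N² = 1156
Repeat rate = 60 / 1156 = 0.0519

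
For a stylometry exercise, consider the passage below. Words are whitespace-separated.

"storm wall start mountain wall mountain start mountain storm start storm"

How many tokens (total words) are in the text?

Tokens: storm, wall, start, mountain, wall, mountain, start, mountain, storm, start, storm
N = 11

11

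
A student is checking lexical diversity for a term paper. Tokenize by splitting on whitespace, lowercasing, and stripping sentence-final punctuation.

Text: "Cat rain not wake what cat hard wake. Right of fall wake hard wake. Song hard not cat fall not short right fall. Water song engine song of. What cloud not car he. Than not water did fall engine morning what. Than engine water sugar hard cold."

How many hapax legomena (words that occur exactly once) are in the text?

9

Frequencies: not:5, wake:4, hard:4, fall:4, cat:3, what:3, song:3, water:3, engine:3, right:2, of:2, than:2, rain:1, short:1, cloud:1, car:1, he:1, did:1, morning:1, sugar:1, … (1 more, each freq 1)
Hapax (freq=1): car, cloud, cold, did, he, morning, rain, short, sugar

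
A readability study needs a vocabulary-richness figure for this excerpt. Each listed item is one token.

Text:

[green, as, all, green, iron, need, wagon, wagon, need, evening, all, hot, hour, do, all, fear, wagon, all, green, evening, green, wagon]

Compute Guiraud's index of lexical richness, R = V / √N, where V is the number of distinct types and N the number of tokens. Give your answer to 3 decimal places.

2.345

N = 22, V = 11.
√N = 4.690416
R = 11 / 4.690416 = 2.345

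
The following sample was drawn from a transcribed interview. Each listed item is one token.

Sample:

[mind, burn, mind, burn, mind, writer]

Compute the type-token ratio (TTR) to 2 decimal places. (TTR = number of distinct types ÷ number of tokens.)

N = 6 tokens, V = 3 types.
TTR = V / N = 3 / 6 = 0.50

0.50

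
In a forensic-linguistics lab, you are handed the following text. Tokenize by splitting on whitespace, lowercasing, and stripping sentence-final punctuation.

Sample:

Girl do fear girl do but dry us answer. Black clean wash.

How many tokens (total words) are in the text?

Tokens: girl, do, fear, girl, do, but, dry, us, answer, black, clean, wash
N = 12

12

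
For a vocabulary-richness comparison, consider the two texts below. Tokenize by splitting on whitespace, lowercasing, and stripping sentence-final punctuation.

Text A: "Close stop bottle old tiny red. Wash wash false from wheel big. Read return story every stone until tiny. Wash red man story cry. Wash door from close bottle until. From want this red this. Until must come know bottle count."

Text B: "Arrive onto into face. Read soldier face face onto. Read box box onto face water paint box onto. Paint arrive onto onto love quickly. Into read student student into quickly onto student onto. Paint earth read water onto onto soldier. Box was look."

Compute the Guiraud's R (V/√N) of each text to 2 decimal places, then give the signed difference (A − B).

A: V=26, N=41, R=4.06
B: V=15, N=43, R=2.29
Difference = 4.06 − 2.29 = 1.77

1.77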